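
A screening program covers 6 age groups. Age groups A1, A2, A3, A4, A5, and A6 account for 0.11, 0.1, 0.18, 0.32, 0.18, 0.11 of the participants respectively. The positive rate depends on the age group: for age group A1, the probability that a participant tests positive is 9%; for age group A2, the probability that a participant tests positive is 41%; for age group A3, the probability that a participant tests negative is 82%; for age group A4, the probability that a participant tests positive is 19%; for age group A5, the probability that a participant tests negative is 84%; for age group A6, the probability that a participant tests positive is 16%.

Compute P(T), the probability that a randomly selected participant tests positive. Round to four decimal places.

P(T|A3) = 1 − 0.82 = 0.18.
P(T|A5) = 1 − 0.84 = 0.16.
P(T) = P(T|A1)·P(A1) + P(T|A2)·P(A2) + P(T|A3)·P(A3) + P(T|A4)·P(A4) + P(T|A5)·P(A5) + P(T|A6)·P(A6)
      = 0.09·0.11 + 0.41·0.1 + 0.18·0.18 + 0.19·0.32 + 0.16·0.18 + 0.16·0.11
      = 0.0099 + 0.041 + 0.0324 + 0.0608 + 0.0288 + 0.0176 = 0.1905

0.1905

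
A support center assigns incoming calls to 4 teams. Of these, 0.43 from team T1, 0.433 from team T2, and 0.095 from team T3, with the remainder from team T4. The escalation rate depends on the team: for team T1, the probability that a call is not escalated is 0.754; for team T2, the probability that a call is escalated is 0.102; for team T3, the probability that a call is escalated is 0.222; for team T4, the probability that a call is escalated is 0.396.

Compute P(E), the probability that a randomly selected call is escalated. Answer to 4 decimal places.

P(T4) = 1 − (0.43 + 0.433 + 0.095) = 0.042.
P(E|T1) = 1 − 0.754 = 0.246.
By the law of total probability,
P(E) = P(E|T1)·P(T1) + P(E|T2)·P(T2) + P(E|T3)·P(T3) + P(E|T4)·P(T4)
      = 0.246·0.43 + 0.102·0.433 + 0.222·0.095 + 0.396·0.042
      = 0.10578 + 0.044166 + 0.02109 + 0.016632 = 0.187668

P(E) ≈ 0.1877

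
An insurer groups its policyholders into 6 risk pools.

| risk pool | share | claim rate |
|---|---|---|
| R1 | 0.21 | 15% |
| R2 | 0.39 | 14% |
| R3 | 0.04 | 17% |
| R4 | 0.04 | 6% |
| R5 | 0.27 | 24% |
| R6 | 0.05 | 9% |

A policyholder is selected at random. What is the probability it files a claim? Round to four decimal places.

P(C) ≈ 0.1646

P(C) = P(C|R1)·P(R1) + P(C|R2)·P(R2) + P(C|R3)·P(R3) + P(C|R4)·P(R4) + P(C|R5)·P(R5) + P(C|R6)·P(R6)
      = 0.15·0.21 + 0.14·0.39 + 0.17·0.04 + 0.06·0.04 + 0.24·0.27 + 0.09·0.05
      = 0.0315 + 0.0546 + 0.0068 + 0.0024 + 0.0648 + 0.0045 = 0.1646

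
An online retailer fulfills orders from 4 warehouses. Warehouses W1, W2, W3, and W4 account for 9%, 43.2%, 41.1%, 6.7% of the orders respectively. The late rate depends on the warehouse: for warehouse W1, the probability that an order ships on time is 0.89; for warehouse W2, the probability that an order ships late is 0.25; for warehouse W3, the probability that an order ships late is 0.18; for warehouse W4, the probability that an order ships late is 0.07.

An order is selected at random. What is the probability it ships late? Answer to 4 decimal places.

0.1966

P(L|W1) = 1 − 0.89 = 0.11.
P(L) = P(L|W1)·P(W1) + P(L|W2)·P(W2) + P(L|W3)·P(W3) + P(L|W4)·P(W4)
      = 0.11·0.09 + 0.25·0.432 + 0.18·0.411 + 0.07·0.067
      = 0.0099 + 0.108 + 0.07398 + 0.00469 = 0.19657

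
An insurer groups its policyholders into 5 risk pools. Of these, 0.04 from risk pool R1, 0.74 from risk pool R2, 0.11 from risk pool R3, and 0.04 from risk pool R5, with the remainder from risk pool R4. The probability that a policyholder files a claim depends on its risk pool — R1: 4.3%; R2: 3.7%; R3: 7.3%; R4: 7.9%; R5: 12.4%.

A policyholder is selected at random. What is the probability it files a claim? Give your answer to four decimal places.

P(R4) = 1 − (0.04 + 0.74 + 0.11 + 0.04) = 0.07.
P(C) = P(C|R1)·P(R1) + P(C|R2)·P(R2) + P(C|R3)·P(R3) + P(C|R4)·P(R4) + P(C|R5)·P(R5)
      = 0.043·0.04 + 0.037·0.74 + 0.073·0.11 + 0.079·0.07 + 0.124·0.04
      = 0.00172 + 0.02738 + 0.00803 + 0.00553 + 0.00496 = 0.04762

P(C) ≈ 0.0476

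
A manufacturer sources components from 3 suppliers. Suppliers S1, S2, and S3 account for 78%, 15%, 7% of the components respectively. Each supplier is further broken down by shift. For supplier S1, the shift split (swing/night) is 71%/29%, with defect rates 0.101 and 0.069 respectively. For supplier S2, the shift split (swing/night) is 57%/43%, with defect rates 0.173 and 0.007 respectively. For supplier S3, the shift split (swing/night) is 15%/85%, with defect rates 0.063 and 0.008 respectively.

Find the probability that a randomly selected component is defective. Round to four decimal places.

P(D|S1) = 0.71·0.101 + 0.29·0.069 = 0.07171 + 0.02001 = 0.09172
P(D|S2) = 0.57·0.173 + 0.43·0.007 = 0.09861 + 0.00301 = 0.10162
P(D|S3) = 0.15·0.063 + 0.85·0.008 = 0.00945 + 0.0068 = 0.01625
By total probability over the outer partition,
P(D) = 0.78·0.09172 + 0.15·0.10162 + 0.07·0.01625
      = 0.0715416 + 0.015243 + 0.0011375 = 0.0879221

0.0879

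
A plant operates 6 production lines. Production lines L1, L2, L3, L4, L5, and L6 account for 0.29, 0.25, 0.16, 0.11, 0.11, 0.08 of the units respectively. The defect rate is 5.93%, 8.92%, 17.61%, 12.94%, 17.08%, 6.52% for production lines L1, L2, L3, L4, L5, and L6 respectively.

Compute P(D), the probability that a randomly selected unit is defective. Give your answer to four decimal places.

Using total probability over the partition,
P(D) = P(D|L1)·P(L1) + P(D|L2)·P(L2) + P(D|L3)·P(L3) + P(D|L4)·P(L4) + P(D|L5)·P(L5) + P(D|L6)·P(L6)
      = 0.0593·0.29 + 0.0892·0.25 + 0.1761·0.16 + 0.1294·0.11 + 0.1708·0.11 + 0.0652·0.08
      = 0.017197 + 0.0223 + 0.028176 + 0.014234 + 0.018788 + 0.005216 = 0.105911

P(D) ≈ 0.1059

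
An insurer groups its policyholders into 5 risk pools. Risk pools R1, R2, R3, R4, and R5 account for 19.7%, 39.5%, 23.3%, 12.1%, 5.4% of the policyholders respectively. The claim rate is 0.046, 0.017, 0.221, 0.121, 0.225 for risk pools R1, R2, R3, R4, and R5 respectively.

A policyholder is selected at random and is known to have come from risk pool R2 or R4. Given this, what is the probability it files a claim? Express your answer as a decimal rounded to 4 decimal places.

Let S = {R2, R4}.
P(S) = 0.395 + 0.121 = 0.516.
P(C ∩ S) = 0.017·0.395 + 0.121·0.121 = 0.006715 + 0.014641 = 0.021356.
P(C | S) = 0.021356 / 0.516 = 0.041388…

P(C|S) ≈ 0.0414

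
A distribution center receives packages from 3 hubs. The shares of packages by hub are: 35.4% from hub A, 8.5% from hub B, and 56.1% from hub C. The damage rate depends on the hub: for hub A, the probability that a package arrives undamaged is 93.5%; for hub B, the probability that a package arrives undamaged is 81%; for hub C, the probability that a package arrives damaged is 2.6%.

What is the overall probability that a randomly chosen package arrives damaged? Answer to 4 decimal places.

P(D|A) = 1 − 0.935 = 0.065.
P(D|B) = 1 − 0.81 = 0.19.
P(D) = P(D|A)·P(A) + P(D|B)·P(B) + P(D|C)·P(C)
      = 0.065·0.354 + 0.19·0.085 + 0.026·0.561
      = 0.02301 + 0.01615 + 0.014586 = 0.053746

P(D) ≈ 0.0537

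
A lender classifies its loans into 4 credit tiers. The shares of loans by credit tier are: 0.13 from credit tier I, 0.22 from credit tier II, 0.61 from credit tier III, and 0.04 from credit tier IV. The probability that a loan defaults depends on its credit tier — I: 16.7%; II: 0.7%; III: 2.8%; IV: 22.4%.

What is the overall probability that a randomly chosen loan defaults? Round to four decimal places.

Summing over the partition,
P(D) = P(D|I)·P(I) + P(D|II)·P(II) + P(D|III)·P(III) + P(D|IV)·P(IV)
      = 0.167·0.13 + 0.007·0.22 + 0.028·0.61 + 0.224·0.04
      = 0.02171 + 0.00154 + 0.01708 + 0.00896 = 0.04929

P(D) ≈ 0.0493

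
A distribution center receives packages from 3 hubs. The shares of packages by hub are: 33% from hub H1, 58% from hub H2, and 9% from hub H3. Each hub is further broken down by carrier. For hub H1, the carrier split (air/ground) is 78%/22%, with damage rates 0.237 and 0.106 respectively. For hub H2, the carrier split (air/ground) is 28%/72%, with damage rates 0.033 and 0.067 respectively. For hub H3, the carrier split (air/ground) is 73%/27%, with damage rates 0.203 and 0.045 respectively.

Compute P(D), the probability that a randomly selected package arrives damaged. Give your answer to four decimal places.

P(D) ≈ 0.1165

P(D|H1) = 0.78·0.237 + 0.22·0.106 = 0.18486 + 0.02332 = 0.20818
P(D|H2) = 0.28·0.033 + 0.72·0.067 = 0.00924 + 0.04824 = 0.05748
P(D|H3) = 0.73·0.203 + 0.27·0.045 = 0.14819 + 0.01215 = 0.16034
By total probability over the outer partition,
P(D) = 0.33·0.20818 + 0.58·0.05748 + 0.09·0.16034
      = 0.0686994 + 0.0333384 + 0.0144306 = 0.1164684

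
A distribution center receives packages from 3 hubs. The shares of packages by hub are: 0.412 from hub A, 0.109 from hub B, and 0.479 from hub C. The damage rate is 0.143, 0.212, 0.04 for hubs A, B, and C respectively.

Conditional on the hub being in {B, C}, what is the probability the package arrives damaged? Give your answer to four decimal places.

P(D|S) ≈ 0.0719

Let S = {B, C}.
P(S) = 0.109 + 0.479 = 0.588.
P(D ∩ S) = 0.212·0.109 + 0.04·0.479 = 0.023108 + 0.01916 = 0.042268.
P(D | S) = 0.042268 / 0.588 = 0.071884…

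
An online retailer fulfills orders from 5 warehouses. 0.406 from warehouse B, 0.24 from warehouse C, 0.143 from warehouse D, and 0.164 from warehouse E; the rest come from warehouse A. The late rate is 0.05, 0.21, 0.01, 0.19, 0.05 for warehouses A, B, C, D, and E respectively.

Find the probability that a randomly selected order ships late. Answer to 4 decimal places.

P(A) = 1 − (0.406 + 0.24 + 0.143 + 0.164) = 0.047.
P(L) = P(L|A)·P(A) + P(L|B)·P(B) + P(L|C)·P(C) + P(L|D)·P(D) + P(L|E)·P(E)
      = 0.05·0.047 + 0.21·0.406 + 0.01·0.24 + 0.19·0.143 + 0.05·0.164
      = 0.00235 + 0.08526 + 0.0024 + 0.02717 + 0.0082 = 0.12538

P(L) ≈ 0.1254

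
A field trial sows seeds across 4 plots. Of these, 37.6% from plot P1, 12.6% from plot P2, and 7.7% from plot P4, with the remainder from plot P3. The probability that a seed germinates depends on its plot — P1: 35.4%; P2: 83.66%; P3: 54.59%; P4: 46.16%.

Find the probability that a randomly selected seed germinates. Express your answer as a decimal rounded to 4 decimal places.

P(P3) = 1 − (0.376 + 0.126 + 0.077) = 0.421.
Using total probability over the partition,
P(G) = P(G|P1)·P(P1) + P(G|P2)·P(P2) + P(G|P3)·P(P3) + P(G|P4)·P(P4)
      = 0.354·0.376 + 0.8366·0.126 + 0.5459·0.421 + 0.4616·0.077
      = 0.133104 + 0.1054116 + 0.2298239 + 0.0355432 = 0.5038827

0.5039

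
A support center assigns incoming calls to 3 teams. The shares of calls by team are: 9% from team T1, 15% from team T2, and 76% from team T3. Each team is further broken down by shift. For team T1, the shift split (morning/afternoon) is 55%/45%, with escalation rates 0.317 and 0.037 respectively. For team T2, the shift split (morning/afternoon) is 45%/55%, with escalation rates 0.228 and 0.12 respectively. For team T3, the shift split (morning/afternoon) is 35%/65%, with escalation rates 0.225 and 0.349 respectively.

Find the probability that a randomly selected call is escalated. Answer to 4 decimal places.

P(E|T1) = 0.55·0.317 + 0.45·0.037 = 0.17435 + 0.01665 = 0.191
P(E|T2) = 0.45·0.228 + 0.55·0.12 = 0.1026 + 0.066 = 0.1686
P(E|T3) = 0.35·0.225 + 0.65·0.349 = 0.07875 + 0.22685 = 0.3056
By total probability over the outer partition,
P(E) = 0.09·0.191 + 0.15·0.1686 + 0.76·0.3056
      = 0.01719 + 0.02529 + 0.232256 = 0.274736

0.2747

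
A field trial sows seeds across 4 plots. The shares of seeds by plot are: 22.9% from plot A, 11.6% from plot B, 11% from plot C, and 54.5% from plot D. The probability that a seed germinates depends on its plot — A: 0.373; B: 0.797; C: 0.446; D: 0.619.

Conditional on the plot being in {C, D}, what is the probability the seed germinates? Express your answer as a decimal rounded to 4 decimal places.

Let S = {C, D}.
P(S) = 0.11 + 0.545 = 0.655.
P(G ∩ S) = 0.446·0.11 + 0.619·0.545 = 0.04906 + 0.337355 = 0.386415.
P(G | S) = 0.386415 / 0.655 = 0.589947…

P(G|S) ≈ 0.5899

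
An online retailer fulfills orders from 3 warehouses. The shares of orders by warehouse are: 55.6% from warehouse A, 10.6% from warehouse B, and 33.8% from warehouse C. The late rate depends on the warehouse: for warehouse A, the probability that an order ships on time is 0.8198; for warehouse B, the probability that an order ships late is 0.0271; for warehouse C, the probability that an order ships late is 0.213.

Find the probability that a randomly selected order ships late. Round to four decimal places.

P(L) ≈ 0.1751

P(L|A) = 1 − 0.8198 = 0.1802.
P(L) = P(L|A)·P(A) + P(L|B)·P(B) + P(L|C)·P(C)
      = 0.1802·0.556 + 0.0271·0.106 + 0.213·0.338
      = 0.1001912 + 0.0028726 + 0.071994 = 0.1750578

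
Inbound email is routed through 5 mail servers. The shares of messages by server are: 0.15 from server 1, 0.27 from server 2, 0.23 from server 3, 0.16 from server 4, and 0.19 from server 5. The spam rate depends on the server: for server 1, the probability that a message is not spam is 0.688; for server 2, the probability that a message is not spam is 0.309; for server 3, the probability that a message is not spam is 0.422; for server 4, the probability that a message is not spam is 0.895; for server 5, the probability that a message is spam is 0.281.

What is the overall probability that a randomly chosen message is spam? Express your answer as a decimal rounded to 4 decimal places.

P(S|1) = 1 − 0.688 = 0.312.
P(S|2) = 1 − 0.309 = 0.691.
P(S|3) = 1 − 0.422 = 0.578.
P(S|4) = 1 − 0.895 = 0.105.
P(S) = P(S|1)·P(1) + P(S|2)·P(2) + P(S|3)·P(3) + P(S|4)·P(4) + P(S|5)·P(5)
      = 0.312·0.15 + 0.691·0.27 + 0.578·0.23 + 0.105·0.16 + 0.281·0.19
      = 0.0468 + 0.18657 + 0.13294 + 0.0168 + 0.05339 = 0.4365

0.4365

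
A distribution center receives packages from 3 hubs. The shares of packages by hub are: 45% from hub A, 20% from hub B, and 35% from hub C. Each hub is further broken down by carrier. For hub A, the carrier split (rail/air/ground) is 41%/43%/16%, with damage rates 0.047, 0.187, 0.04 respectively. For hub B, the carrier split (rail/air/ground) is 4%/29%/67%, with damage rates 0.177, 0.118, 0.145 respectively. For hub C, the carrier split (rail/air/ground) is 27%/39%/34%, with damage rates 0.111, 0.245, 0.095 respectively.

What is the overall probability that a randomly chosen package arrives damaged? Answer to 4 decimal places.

P(D) ≈ 0.1307

P(D|A) = 0.41·0.047 + 0.43·0.187 + 0.16·0.04 = 0.01927 + 0.08041 + 0.0064 = 0.10608
P(D|B) = 0.04·0.177 + 0.29·0.118 + 0.67·0.145 = 0.00708 + 0.03422 + 0.09715 = 0.13845
P(D|C) = 0.27·0.111 + 0.39·0.245 + 0.34·0.095 = 0.02997 + 0.09555 + 0.0323 = 0.15782
By total probability over the outer partition,
P(D) = 0.45·0.10608 + 0.2·0.13845 + 0.35·0.15782
      = 0.047736 + 0.02769 + 0.055237 = 0.130663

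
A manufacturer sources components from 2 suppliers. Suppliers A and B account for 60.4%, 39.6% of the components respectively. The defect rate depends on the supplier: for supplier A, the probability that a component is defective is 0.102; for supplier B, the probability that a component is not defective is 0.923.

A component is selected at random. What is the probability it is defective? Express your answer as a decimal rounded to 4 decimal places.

P(D|B) = 1 − 0.923 = 0.077.
By the law of total probability,
P(D) = P(D|A)·P(A) + P(D|B)·P(B)
      = 0.102·0.604 + 0.077·0.396
      = 0.061608 + 0.030492 = 0.0921

P(D) ≈ 0.0921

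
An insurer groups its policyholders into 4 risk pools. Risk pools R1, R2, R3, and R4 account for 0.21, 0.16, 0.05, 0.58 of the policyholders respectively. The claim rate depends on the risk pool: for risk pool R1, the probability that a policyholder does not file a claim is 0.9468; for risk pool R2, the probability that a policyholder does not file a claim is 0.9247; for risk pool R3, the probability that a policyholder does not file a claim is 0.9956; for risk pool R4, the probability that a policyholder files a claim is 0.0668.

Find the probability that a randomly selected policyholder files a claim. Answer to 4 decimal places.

0.0622

P(C|R1) = 1 − 0.9468 = 0.0532.
P(C|R2) = 1 − 0.9247 = 0.0753.
P(C|R3) = 1 − 0.9956 = 0.0044.
By the law of total probability,
P(C) = P(C|R1)·P(R1) + P(C|R2)·P(R2) + P(C|R3)·P(R3) + P(C|R4)·P(R4)
      = 0.0532·0.21 + 0.0753·0.16 + 0.0044·0.05 + 0.0668·0.58
      = 0.011172 + 0.012048 + 0.00022 + 0.038744 = 0.062184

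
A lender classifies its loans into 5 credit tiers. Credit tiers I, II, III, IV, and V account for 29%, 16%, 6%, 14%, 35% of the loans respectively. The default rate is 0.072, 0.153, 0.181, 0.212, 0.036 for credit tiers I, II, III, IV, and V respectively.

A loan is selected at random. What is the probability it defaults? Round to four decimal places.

P(D) = P(D|I)·P(I) + P(D|II)·P(II) + P(D|III)·P(III) + P(D|IV)·P(IV) + P(D|V)·P(V)
      = 0.072·0.29 + 0.153·0.16 + 0.181·0.06 + 0.212·0.14 + 0.036·0.35
      = 0.02088 + 0.02448 + 0.01086 + 0.02968 + 0.0126 = 0.0985

0.0985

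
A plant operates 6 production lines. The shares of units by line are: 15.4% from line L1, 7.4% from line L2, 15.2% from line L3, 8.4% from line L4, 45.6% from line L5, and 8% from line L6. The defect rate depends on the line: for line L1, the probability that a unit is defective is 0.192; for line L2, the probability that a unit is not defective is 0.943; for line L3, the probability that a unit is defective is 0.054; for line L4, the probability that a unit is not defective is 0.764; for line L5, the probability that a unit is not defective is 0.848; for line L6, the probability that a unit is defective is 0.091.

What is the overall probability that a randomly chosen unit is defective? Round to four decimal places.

P(D) ≈ 0.1384

P(D|L2) = 1 − 0.943 = 0.057.
P(D|L4) = 1 − 0.764 = 0.236.
P(D|L5) = 1 − 0.848 = 0.152.
Summing over the partition,
P(D) = P(D|L1)·P(L1) + P(D|L2)·P(L2) + P(D|L3)·P(L3) + P(D|L4)·P(L4) + P(D|L5)·P(L5) + P(D|L6)·P(L6)
      = 0.192·0.154 + 0.057·0.074 + 0.054·0.152 + 0.236·0.084 + 0.152·0.456 + 0.091·0.08
      = 0.029568 + 0.004218 + 0.008208 + 0.019824 + 0.069312 + 0.00728 = 0.13841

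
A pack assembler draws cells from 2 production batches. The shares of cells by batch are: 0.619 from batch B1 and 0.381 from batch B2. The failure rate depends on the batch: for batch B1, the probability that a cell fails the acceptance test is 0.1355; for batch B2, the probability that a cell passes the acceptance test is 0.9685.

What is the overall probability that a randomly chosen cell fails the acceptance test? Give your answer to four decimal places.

P(F|B2) = 1 − 0.9685 = 0.0315.
P(F) = P(F|B1)·P(B1) + P(F|B2)·P(B2)
      = 0.1355·0.619 + 0.0315·0.381
      = 0.0838745 + 0.0120015 = 0.095876

P(F) ≈ 0.0959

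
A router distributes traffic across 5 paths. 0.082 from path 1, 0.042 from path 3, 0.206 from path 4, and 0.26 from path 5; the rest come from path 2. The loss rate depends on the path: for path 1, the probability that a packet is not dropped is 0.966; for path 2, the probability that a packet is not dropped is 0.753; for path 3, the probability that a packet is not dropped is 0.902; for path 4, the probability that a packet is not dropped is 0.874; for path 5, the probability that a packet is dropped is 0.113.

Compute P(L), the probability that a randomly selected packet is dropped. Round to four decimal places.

P(2) = 1 − (0.082 + 0.042 + 0.206 + 0.26) = 0.41.
P(L|1) = 1 − 0.966 = 0.034.
P(L|2) = 1 − 0.753 = 0.247.
P(L|3) = 1 − 0.902 = 0.098.
P(L|4) = 1 − 0.874 = 0.126.
By the law of total probability,
P(L) = P(L|1)·P(1) + P(L|2)·P(2) + P(L|3)·P(3) + P(L|4)·P(4) + P(L|5)·P(5)
      = 0.034·0.082 + 0.247·0.41 + 0.098·0.042 + 0.126·0.206 + 0.113·0.26
      = 0.002788 + 0.10127 + 0.004116 + 0.025956 + 0.02938 = 0.16351

0.1635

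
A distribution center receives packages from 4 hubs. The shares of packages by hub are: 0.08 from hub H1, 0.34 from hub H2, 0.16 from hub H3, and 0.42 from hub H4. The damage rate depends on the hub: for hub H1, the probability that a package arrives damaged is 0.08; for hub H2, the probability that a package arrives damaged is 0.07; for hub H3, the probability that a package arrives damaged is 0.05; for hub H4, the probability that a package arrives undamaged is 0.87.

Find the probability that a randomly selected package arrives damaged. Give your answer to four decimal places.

P(D) ≈ 0.0928

P(D|H4) = 1 − 0.87 = 0.13.
Summing over the partition,
P(D) = P(D|H1)·P(H1) + P(D|H2)·P(H2) + P(D|H3)·P(H3) + P(D|H4)·P(H4)
      = 0.08·0.08 + 0.07·0.34 + 0.05·0.16 + 0.13·0.42
      = 0.0064 + 0.0238 + 0.008 + 0.0546 = 0.0928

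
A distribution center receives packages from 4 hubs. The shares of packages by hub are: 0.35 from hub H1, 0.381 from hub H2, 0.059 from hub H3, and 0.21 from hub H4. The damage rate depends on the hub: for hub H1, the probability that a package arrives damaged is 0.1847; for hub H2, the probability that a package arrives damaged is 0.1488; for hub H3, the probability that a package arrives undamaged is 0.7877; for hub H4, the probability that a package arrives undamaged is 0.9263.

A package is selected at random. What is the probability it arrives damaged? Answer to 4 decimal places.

0.1493

P(D|H3) = 1 − 0.7877 = 0.2123.
P(D|H4) = 1 − 0.9263 = 0.0737.
By the law of total probability,
P(D) = P(D|H1)·P(H1) + P(D|H2)·P(H2) + P(D|H3)·P(H3) + P(D|H4)·P(H4)
      = 0.1847·0.35 + 0.1488·0.381 + 0.2123·0.059 + 0.0737·0.21
      = 0.064645 + 0.0566928 + 0.0125257 + 0.015477 = 0.1493405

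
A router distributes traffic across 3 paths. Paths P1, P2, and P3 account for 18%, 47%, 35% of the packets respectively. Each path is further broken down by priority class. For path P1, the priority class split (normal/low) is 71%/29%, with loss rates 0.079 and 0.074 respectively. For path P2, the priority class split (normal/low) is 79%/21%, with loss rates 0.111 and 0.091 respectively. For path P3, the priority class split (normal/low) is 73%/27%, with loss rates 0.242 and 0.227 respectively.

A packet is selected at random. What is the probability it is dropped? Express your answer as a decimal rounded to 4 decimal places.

P(L|P1) = 0.71·0.079 + 0.29·0.074 = 0.05609 + 0.02146 = 0.07755
P(L|P2) = 0.79·0.111 + 0.21·0.091 = 0.08769 + 0.01911 = 0.1068
P(L|P3) = 0.73·0.242 + 0.27·0.227 = 0.17666 + 0.06129 = 0.23795
Then overall,
P(L) = 0.18·0.07755 + 0.47·0.1068 + 0.35·0.23795
      = 0.013959 + 0.050196 + 0.0832825 = 0.1474375

P(L) ≈ 0.1474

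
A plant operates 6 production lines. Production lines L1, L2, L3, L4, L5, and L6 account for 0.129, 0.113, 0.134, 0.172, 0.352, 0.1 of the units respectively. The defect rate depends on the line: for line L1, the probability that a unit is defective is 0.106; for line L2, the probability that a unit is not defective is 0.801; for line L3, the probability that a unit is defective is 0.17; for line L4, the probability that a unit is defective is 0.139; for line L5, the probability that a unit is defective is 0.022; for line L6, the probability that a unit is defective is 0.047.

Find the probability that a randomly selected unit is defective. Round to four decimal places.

P(D|L2) = 1 − 0.801 = 0.199.
P(D) = P(D|L1)·P(L1) + P(D|L2)·P(L2) + P(D|L3)·P(L3) + P(D|L4)·P(L4) + P(D|L5)·P(L5) + P(D|L6)·P(L6)
      = 0.106·0.129 + 0.199·0.113 + 0.17·0.134 + 0.139·0.172 + 0.022·0.352 + 0.047·0.1
      = 0.013674 + 0.022487 + 0.02278 + 0.023908 + 0.007744 + 0.0047 = 0.095293

P(D) ≈ 0.0953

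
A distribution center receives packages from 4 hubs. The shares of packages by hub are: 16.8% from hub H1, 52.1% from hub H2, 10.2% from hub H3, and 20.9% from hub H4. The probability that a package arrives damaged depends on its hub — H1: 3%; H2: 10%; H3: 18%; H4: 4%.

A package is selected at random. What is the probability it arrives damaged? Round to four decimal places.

Summing over the partition,
P(D) = P(D|H1)·P(H1) + P(D|H2)·P(H2) + P(D|H3)·P(H3) + P(D|H4)·P(H4)
      = 0.03·0.168 + 0.1·0.521 + 0.18·0.102 + 0.04·0.209
      = 0.00504 + 0.0521 + 0.01836 + 0.00836 = 0.08386

0.0839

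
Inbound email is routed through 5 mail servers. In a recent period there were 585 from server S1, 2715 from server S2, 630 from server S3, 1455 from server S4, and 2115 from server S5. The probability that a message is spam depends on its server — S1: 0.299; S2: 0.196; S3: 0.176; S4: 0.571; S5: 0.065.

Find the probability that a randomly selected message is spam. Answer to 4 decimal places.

Total: 585 + 2715 + 630 + 1455 + 2115 = 7500.
P(S1) = 585/7500 = 0.078. P(S2) = 2715/7500 = 0.362. P(S3) = 630/7500 = 0.084. P(S4) = 1455/7500 = 0.194. P(S5) = 2115/7500 = 0.282.
P(S) = P(S|S1)·P(S1) + P(S|S2)·P(S2) + P(S|S3)·P(S3) + P(S|S4)·P(S4) + P(S|S5)·P(S5)
      = 0.299·0.078 + 0.196·0.362 + 0.176·0.084 + 0.571·0.194 + 0.065·0.282
      = 0.023322 + 0.070952 + 0.014784 + 0.110774 + 0.01833 = 0.238162

P(S) ≈ 0.2382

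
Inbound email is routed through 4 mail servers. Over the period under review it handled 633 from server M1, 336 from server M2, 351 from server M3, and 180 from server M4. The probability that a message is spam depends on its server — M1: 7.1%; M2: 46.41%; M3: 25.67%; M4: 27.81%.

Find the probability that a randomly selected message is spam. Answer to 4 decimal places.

0.2274

Total: 633 + 336 + 351 + 180 = 1500.
P(M1) = 633/1500 = 0.422. P(M2) = 336/1500 = 0.224. P(M3) = 351/1500 = 0.234. P(M4) = 180/1500 = 0.12.
Summing over the partition,
P(S) = P(S|M1)·P(M1) + P(S|M2)·P(M2) + P(S|M3)·P(M3) + P(S|M4)·P(M4)
      = 0.071·0.422 + 0.4641·0.224 + 0.2567·0.234 + 0.2781·0.12
      = 0.029962 + 0.1039584 + 0.0600678 + 0.033372 = 0.2273602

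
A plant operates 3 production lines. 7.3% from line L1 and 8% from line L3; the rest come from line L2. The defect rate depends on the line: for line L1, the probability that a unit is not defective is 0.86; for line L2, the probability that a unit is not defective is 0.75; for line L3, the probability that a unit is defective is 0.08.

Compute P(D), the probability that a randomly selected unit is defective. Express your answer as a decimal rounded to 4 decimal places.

P(L2) = 1 − (0.073 + 0.08) = 0.847.
P(D|L1) = 1 − 0.86 = 0.14.
P(D|L2) = 1 − 0.75 = 0.25.
P(D) = P(D|L1)·P(L1) + P(D|L2)·P(L2) + P(D|L3)·P(L3)
      = 0.14·0.073 + 0.25·0.847 + 0.08·0.08
      = 0.01022 + 0.21175 + 0.0064 = 0.22837

P(D) ≈ 0.2284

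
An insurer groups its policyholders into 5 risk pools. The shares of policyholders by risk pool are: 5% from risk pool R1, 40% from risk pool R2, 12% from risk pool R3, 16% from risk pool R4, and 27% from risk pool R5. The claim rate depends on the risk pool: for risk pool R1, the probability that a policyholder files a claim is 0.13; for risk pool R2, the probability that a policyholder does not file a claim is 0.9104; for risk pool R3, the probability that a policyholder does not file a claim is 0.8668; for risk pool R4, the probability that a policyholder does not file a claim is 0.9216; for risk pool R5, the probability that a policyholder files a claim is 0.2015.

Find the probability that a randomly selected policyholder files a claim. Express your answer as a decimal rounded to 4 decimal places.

0.1253

P(C|R2) = 1 − 0.9104 = 0.0896.
P(C|R3) = 1 − 0.8668 = 0.1332.
P(C|R4) = 1 − 0.9216 = 0.0784.
P(C) = P(C|R1)·P(R1) + P(C|R2)·P(R2) + P(C|R3)·P(R3) + P(C|R4)·P(R4) + P(C|R5)·P(R5)
      = 0.13·0.05 + 0.0896·0.4 + 0.1332·0.12 + 0.0784·0.16 + 0.2015·0.27
      = 0.0065 + 0.03584 + 0.015984 + 0.012544 + 0.054405 = 0.125273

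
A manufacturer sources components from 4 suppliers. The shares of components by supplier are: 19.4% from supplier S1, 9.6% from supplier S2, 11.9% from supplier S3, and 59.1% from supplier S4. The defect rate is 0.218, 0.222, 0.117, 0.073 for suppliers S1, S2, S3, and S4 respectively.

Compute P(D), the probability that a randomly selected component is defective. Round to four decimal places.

Summing over the partition,
P(D) = P(D|S1)·P(S1) + P(D|S2)·P(S2) + P(D|S3)·P(S3) + P(D|S4)·P(S4)
      = 0.218·0.194 + 0.222·0.096 + 0.117·0.119 + 0.073·0.591
      = 0.042292 + 0.021312 + 0.013923 + 0.043143 = 0.12067

0.1207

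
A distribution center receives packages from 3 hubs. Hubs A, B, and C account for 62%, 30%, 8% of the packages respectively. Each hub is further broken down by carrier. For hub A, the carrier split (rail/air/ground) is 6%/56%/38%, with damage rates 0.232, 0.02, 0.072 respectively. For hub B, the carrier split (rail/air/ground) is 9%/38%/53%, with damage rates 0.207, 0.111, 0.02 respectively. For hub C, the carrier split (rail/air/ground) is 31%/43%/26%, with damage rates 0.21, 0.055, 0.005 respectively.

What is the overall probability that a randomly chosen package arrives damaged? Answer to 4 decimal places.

P(D|A) = 0.06·0.232 + 0.56·0.02 + 0.38·0.072 = 0.01392 + 0.0112 + 0.02736 = 0.05248
P(D|B) = 0.09·0.207 + 0.38·0.111 + 0.53·0.02 = 0.01863 + 0.04218 + 0.0106 = 0.07141
P(D|C) = 0.31·0.21 + 0.43·0.055 + 0.26·0.005 = 0.0651 + 0.02365 + 0.0013 = 0.09005
Then overall,
P(D) = 0.62·0.05248 + 0.3·0.07141 + 0.08·0.09005
      = 0.0325376 + 0.021423 + 0.007204 = 0.0611646

P(D) ≈ 0.0612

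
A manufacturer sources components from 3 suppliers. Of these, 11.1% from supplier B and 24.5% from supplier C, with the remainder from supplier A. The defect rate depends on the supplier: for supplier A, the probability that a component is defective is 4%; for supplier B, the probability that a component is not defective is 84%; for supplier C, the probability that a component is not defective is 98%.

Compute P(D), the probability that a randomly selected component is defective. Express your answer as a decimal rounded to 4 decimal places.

P(D) ≈ 0.0484

P(A) = 1 − (0.111 + 0.245) = 0.644.
P(D|B) = 1 − 0.84 = 0.16.
P(D|C) = 1 − 0.98 = 0.02.
P(D) = P(D|A)·P(A) + P(D|B)·P(B) + P(D|C)·P(C)
      = 0.04·0.644 + 0.16·0.111 + 0.02·0.245
      = 0.02576 + 0.01776 + 0.0049 = 0.04842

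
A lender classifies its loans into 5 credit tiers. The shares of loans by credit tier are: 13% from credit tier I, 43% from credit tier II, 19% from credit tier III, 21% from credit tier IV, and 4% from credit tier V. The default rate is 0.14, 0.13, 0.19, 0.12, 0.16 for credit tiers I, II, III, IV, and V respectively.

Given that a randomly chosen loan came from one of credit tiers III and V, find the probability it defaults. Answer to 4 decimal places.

Let S = {III, V}.
P(S) = 0.19 + 0.04 = 0.23.
P(D ∩ S) = 0.19·0.19 + 0.16·0.04 = 0.0361 + 0.0064 = 0.0425.
P(D | S) = 0.0425 / 0.23 = 0.184783…

P(D|S) ≈ 0.1848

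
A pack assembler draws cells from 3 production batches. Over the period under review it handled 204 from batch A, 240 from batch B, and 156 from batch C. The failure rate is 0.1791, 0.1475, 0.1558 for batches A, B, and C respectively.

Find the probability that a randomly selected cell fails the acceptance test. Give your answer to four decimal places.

0.1604

Total: 204 + 240 + 156 = 600.
P(A) = 204/600 = 0.34. P(B) = 240/600 = 0.4. P(C) = 156/600 = 0.26.
P(F) = P(F|A)·P(A) + P(F|B)·P(B) + P(F|C)·P(C)
      = 0.1791·0.34 + 0.1475·0.4 + 0.1558·0.26
      = 0.060894 + 0.059 + 0.040508 = 0.160402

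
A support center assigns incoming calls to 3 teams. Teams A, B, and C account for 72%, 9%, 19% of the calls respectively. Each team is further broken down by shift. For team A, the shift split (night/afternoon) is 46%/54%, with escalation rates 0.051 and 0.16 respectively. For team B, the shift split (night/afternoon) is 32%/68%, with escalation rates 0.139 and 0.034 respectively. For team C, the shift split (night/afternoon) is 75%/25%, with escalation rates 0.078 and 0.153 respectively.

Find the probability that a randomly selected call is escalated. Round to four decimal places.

0.1036

P(E|A) = 0.46·0.051 + 0.54·0.16 = 0.02346 + 0.0864 = 0.10986
P(E|B) = 0.32·0.139 + 0.68·0.034 = 0.04448 + 0.02312 = 0.0676
P(E|C) = 0.75·0.078 + 0.25·0.153 = 0.0585 + 0.03825 = 0.09675
By total probability over the outer partition,
P(E) = 0.72·0.10986 + 0.09·0.0676 + 0.19·0.09675
      = 0.0790992 + 0.006084 + 0.0183825 = 0.1035657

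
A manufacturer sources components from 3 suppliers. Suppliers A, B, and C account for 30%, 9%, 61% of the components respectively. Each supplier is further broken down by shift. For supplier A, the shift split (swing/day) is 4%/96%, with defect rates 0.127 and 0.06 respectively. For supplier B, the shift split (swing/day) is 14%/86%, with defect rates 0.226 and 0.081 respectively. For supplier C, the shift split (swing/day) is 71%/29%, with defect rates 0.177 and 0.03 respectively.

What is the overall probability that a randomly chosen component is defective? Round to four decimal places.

P(D) ≈ 0.1099

P(D|A) = 0.04·0.127 + 0.96·0.06 = 0.00508 + 0.0576 = 0.06268
P(D|B) = 0.14·0.226 + 0.86·0.081 = 0.03164 + 0.06966 = 0.1013
P(D|C) = 0.71·0.177 + 0.29·0.03 = 0.12567 + 0.0087 = 0.13437
Then overall,
P(D) = 0.3·0.06268 + 0.09·0.1013 + 0.61·0.13437
      = 0.018804 + 0.009117 + 0.0819657 = 0.1098867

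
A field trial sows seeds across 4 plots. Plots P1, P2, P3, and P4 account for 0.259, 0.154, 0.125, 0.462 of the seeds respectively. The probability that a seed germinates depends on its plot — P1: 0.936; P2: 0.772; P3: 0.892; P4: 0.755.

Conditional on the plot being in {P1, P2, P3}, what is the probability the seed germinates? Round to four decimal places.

P(G|S) ≈ 0.8788

Let S = {P1, P2, P3}.
P(S) = 0.259 + 0.154 + 0.125 = 0.538.
P(G ∩ S) = 0.936·0.259 + 0.772·0.154 + 0.892·0.125 = 0.242424 + 0.118888 + 0.1115 = 0.472812.
P(G | S) = 0.472812 / 0.538 = 0.878833…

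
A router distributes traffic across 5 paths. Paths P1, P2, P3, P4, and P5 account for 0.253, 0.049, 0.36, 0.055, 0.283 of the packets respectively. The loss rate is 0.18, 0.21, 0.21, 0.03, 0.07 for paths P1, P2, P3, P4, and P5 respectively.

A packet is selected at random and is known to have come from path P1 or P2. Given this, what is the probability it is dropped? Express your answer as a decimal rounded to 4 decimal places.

0.1849

Let S = {P1, P2}.
P(S) = 0.253 + 0.049 = 0.302.
P(L ∩ S) = 0.18·0.253 + 0.21·0.049 = 0.04554 + 0.01029 = 0.05583.
P(L | S) = 0.05583 / 0.302 = 0.184868…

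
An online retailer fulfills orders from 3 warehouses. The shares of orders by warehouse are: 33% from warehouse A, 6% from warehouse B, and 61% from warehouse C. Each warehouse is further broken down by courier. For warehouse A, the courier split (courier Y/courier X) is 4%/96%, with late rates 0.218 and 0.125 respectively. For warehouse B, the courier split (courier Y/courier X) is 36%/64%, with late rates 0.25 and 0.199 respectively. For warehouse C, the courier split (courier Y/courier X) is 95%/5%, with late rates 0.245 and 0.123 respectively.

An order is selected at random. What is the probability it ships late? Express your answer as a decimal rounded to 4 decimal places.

P(L|A) = 0.04·0.218 + 0.96·0.125 = 0.00872 + 0.12 = 0.12872
P(L|B) = 0.36·0.25 + 0.64·0.199 = 0.09 + 0.12736 = 0.21736
P(L|C) = 0.95·0.245 + 0.05·0.123 = 0.23275 + 0.00615 = 0.2389
Then overall,
P(L) = 0.33·0.12872 + 0.06·0.21736 + 0.61·0.2389
      = 0.0424776 + 0.0130416 + 0.145729 = 0.2012482

P(L) ≈ 0.2012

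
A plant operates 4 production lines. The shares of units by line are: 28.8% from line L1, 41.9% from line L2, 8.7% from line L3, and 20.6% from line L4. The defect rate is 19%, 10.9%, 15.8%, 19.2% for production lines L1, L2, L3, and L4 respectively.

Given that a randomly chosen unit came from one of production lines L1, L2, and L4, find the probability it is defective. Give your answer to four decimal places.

Let S = {L1, L2, L4}.
P(S) = 0.288 + 0.419 + 0.206 = 0.913.
P(D ∩ S) = 0.19·0.288 + 0.109·0.419 + 0.192·0.206 = 0.05472 + 0.045671 + 0.039552 = 0.139943.
P(D | S) = 0.139943 / 0.913 = 0.153278…

P(D|S) ≈ 0.1533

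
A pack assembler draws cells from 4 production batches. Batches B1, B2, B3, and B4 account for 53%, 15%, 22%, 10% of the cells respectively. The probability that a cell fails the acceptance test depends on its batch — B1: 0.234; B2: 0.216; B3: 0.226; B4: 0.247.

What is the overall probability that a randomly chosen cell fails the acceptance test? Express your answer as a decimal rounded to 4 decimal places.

P(F) ≈ 0.2308

By the law of total probability,
P(F) = P(F|B1)·P(B1) + P(F|B2)·P(B2) + P(F|B3)·P(B3) + P(F|B4)·P(B4)
      = 0.234·0.53 + 0.216·0.15 + 0.226·0.22 + 0.247·0.1
      = 0.12402 + 0.0324 + 0.04972 + 0.0247 = 0.23084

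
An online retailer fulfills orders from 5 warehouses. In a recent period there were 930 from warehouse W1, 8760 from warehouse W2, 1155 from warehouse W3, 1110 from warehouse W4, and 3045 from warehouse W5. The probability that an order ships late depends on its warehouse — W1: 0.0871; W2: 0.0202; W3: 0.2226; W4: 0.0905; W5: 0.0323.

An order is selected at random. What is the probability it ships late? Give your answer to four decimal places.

0.0476

Total: 930 + 8760 + 1155 + 1110 + 3045 = 15000.
P(W1) = 930/15000 = 0.062. P(W2) = 8760/15000 = 0.584. P(W3) = 1155/15000 = 0.077. P(W4) = 1110/15000 = 0.074. P(W5) = 3045/15000 = 0.203.
By the law of total probability,
P(L) = P(L|W1)·P(W1) + P(L|W2)·P(W2) + P(L|W3)·P(W3) + P(L|W4)·P(W4) + P(L|W5)·P(W5)
      = 0.0871·0.062 + 0.0202·0.584 + 0.2226·0.077 + 0.0905·0.074 + 0.0323·0.203
      = 0.0054002 + 0.0117968 + 0.0171402 + 0.006697 + 0.0065569 = 0.0475911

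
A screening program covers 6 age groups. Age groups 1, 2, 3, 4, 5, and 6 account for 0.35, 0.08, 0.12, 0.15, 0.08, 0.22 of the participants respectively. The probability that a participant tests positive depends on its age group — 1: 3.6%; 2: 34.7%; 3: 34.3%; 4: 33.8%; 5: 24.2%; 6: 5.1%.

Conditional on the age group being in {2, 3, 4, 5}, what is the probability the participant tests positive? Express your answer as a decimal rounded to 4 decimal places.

Let S = {2, 3, 4, 5}.
P(S) = 0.08 + 0.12 + 0.15 + 0.08 = 0.43.
P(T ∩ S) = 0.347·0.08 + 0.343·0.12 + 0.338·0.15 + 0.242·0.08 = 0.02776 + 0.04116 + 0.0507 + 0.01936 = 0.13898.
P(T | S) = 0.13898 / 0.43 = 0.323209…

0.3232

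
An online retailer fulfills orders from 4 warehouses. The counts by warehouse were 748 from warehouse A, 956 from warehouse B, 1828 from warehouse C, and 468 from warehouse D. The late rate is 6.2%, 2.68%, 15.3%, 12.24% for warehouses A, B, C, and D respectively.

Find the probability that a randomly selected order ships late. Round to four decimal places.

Total: 748 + 956 + 1828 + 468 = 4000.
P(A) = 748/4000 = 0.187. P(B) = 956/4000 = 0.239. P(C) = 1828/4000 = 0.457. P(D) = 468/4000 = 0.117.
Using total probability over the partition,
P(L) = P(L|A)·P(A) + P(L|B)·P(B) + P(L|C)·P(C) + P(L|D)·P(D)
      = 0.062·0.187 + 0.0268·0.239 + 0.153·0.457 + 0.1224·0.117
      = 0.011594 + 0.0064052 + 0.069921 + 0.0143208 = 0.102241

P(L) ≈ 0.1022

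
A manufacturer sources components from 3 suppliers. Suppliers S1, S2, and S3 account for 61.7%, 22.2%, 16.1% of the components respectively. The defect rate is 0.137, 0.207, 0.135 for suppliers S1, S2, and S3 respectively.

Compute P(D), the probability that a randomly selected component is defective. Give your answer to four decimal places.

P(D) = P(D|S1)·P(S1) + P(D|S2)·P(S2) + P(D|S3)·P(S3)
      = 0.137·0.617 + 0.207·0.222 + 0.135·0.161
      = 0.084529 + 0.045954 + 0.021735 = 0.152218

P(D) ≈ 0.1522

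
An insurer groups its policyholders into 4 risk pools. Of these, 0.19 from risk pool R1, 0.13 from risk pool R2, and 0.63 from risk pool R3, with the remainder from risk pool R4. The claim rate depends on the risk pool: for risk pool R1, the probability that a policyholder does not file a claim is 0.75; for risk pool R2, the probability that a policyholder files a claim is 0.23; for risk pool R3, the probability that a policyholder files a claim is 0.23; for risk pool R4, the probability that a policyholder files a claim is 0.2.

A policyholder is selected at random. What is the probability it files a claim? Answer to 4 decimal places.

0.2323

P(R4) = 1 − (0.19 + 0.13 + 0.63) = 0.05.
P(C|R1) = 1 − 0.75 = 0.25.
Using total probability over the partition,
P(C) = P(C|R1)·P(R1) + P(C|R2)·P(R2) + P(C|R3)·P(R3) + P(C|R4)·P(R4)
      = 0.25·0.19 + 0.23·0.13 + 0.23·0.63 + 0.2·0.05
      = 0.0475 + 0.0299 + 0.1449 + 0.01 = 0.2323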